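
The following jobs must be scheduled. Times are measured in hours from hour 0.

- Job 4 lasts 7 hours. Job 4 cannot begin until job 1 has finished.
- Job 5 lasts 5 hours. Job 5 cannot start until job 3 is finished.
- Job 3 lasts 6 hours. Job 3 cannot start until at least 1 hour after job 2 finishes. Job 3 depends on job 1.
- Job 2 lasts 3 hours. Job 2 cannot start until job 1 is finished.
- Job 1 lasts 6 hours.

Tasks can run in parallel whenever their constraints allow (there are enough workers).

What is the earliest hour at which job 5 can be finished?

Job 1 can start immediately at hour 0; it finishes at hour 6.
Job 2 waits on job 1 (finishes hour 6), so it starts at hour 6 and finishes at 6 + 3 = hour 9.
For job 3: job 2 (finishes hour 9, plus 1-hour gap → hour 10); job 1 (finishes hour 6). Taking the maximum gives a start of hour 10, and it finishes at 10 + 6 = hour 16.
Job 5 cannot begin until job 3 (finishes hour 16). It runs from hour 16 to 16 + 5 = hour 21.

21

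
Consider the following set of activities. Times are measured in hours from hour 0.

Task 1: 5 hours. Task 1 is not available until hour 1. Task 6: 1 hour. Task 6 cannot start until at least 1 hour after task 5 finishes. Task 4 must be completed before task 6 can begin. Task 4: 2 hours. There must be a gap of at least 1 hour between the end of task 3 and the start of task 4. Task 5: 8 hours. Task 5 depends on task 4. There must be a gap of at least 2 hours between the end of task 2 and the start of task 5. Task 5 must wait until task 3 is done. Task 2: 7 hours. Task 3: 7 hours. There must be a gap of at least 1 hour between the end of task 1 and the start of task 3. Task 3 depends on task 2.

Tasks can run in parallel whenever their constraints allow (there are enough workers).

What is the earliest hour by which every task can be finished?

Task 2 can start immediately at hour 0; it finishes at hour 7.
After its own release at hour 1, task 1 can start at hour 1 and finishes at hour 6.
For task 3: task 1 (finishes hour 6, plus 1-hour gap → hour 7); task 2 (finishes hour 7). Taking the maximum gives a start of hour 7, and it finishes at 7 + 7 = hour 14.
Task 4 waits on task 3 (finishes hour 14, plus 1-hour gap → hour 15), so it starts at hour 15 and finishes at 15 + 2 = hour 17.
For task 5: task 4 (finishes hour 17); task 2 (finishes hour 7, plus 2-hour gap → hour 9); task 3 (finishes hour 14). Taking the maximum gives a start of hour 17, and it finishes at 17 + 8 = hour 25.
For task 6: task 5 (finishes hour 25, plus 1-hour gap → hour 26); task 4 (finishes hour 17). Taking the maximum gives a start of hour 26, and it finishes at 26 + 1 = hour 27.
All tasks are finished once the last one completes. Finish times: Task 1 at 6, Task 2 at 7, Task 3 at 14, Task 4 at 17, Task 5 at 25, Task 6 at 27. The latest is hour 27.

27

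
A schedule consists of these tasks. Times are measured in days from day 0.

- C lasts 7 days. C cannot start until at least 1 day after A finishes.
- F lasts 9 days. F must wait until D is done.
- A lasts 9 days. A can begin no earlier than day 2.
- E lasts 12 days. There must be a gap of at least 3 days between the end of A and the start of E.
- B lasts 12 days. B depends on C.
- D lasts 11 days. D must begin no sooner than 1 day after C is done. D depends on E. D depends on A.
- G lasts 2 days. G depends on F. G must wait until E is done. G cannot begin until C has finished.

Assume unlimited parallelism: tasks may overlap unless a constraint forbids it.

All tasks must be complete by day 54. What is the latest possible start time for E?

20

G has no dependents, so it just needs to finish by day 54. Starting by 54 − 2 = day 52 achieves that.
Since G (must start by day 52) depends on it, F must finish by day 52. Backing off its 9-day duration gives a latest start of day 43.
D has to be done before F (must start by day 43). That means finishing by day 43, i.e. starting by 43 − 11 = day 32.
E has several dependents: D (must start by day 32); G (must start by day 52). The earliest of those limits is day 32, so E must start by 32 − 12 = day 20.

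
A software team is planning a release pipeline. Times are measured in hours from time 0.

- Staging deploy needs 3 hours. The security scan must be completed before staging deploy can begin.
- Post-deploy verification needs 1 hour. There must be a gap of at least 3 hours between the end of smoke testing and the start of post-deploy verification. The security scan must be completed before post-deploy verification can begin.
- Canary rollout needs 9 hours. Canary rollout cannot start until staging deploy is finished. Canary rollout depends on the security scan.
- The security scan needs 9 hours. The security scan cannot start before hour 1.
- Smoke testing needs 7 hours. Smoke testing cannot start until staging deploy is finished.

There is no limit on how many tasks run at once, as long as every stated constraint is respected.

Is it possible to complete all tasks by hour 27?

Yes

The security scan waits on its own release at hour 1, so it starts at hour 1 and finishes at 1 + 9 = hour 10.
Staging deploy waits on the security scan (finishes hour 10), so it starts at hour 10 and finishes at 10 + 3 = hour 13.
Canary rollout has to wait for staging deploy (finishes hour 13); the security scan (finishes hour 10). The latest of these is hour 13, so canary rollout runs hour 13 to 13 + 9 = hour 22.
After staging deploy (finishes hour 13), smoke testing can start at hour 13 and finishes at hour 20.
Post-deploy verification cannot start until smoke testing (finishes hour 20, plus 3-hour gap → hour 23); the security scan (finishes hour 10). The controlling bound is hour 23, so post-deploy verification finishes at 23 + 1 = hour 24.
Every task is finished by hour 24, which is no later than the deadline of 27, so the schedule is feasible.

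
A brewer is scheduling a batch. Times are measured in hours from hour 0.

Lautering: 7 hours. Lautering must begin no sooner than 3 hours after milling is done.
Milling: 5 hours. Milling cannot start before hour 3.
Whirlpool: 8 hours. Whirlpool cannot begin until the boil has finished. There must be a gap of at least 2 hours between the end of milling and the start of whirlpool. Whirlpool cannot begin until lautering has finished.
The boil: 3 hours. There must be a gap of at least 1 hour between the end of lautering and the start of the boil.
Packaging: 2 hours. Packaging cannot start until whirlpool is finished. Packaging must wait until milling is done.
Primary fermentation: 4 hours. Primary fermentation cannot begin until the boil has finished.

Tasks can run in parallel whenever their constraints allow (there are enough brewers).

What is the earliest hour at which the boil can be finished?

Milling waits on its own release at hour 3, so it starts at hour 3 and finishes at 3 + 5 = hour 8.
After milling (finishes hour 8, plus 3-hour gap → hour 11), lautering can start at hour 11 and finishes at hour 18.
After lautering (finishes hour 18, plus 1-hour gap → hour 19), the boil can start at hour 19 and finishes at hour 22.

22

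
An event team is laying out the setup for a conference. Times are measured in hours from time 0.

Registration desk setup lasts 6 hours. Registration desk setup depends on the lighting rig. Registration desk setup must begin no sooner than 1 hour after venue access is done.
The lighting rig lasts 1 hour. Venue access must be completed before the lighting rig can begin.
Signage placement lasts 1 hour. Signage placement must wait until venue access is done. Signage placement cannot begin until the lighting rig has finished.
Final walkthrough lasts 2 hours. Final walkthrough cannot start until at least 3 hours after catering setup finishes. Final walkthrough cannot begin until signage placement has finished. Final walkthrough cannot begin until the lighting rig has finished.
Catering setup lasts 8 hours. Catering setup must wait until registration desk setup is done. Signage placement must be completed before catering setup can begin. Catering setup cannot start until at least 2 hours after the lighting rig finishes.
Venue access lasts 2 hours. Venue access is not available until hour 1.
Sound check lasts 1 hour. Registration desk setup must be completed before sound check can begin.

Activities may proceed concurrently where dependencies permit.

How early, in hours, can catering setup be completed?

Venue access waits on its own release at hour 1, so it starts at hour 1 and finishes at 1 + 2 = hour 3.
The lighting rig waits on venue access (finishes hour 3), so it starts at hour 3 and finishes at 3 + 1 = hour 4.
For signage placement: venue access (finishes hour 3); the lighting rig (finishes hour 4). Taking the maximum gives a start of hour 4, and it finishes at 4 + 1 = hour 5.
Registration desk setup has to wait for the lighting rig (finishes hour 4); venue access (finishes hour 3, plus 1-hour gap → hour 4). The latest of these is hour 4, so registration desk setup runs hour 4 to 4 + 6 = hour 10.
Catering setup cannot start until registration desk setup (finishes hour 10); signage placement (finishes hour 5); the lighting rig (finishes hour 4, plus 2-hour gap → hour 6). The controlling bound is hour 10, so catering setup finishes at 10 + 8 = hour 18.

18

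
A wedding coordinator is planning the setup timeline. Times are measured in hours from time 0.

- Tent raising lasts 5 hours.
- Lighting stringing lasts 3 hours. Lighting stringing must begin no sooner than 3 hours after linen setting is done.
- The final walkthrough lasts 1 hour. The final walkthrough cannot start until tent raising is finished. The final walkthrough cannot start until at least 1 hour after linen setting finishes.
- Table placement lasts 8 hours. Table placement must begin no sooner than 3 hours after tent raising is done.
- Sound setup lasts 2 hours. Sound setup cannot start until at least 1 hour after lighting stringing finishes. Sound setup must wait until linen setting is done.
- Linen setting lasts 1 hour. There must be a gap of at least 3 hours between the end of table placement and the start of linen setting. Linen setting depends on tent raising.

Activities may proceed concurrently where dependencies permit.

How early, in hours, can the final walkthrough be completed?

22

Tent raising has no prerequisites, so it starts at hour 0 and finishes at hour 5.
Table placement waits on tent raising (finishes hour 5, plus 3-hour gap → hour 8), so it starts at hour 8 and finishes at 8 + 8 = hour 16.
Linen setting needs all of table placement (finishes hour 16, plus 3-hour gap → hour 19); tent raising (finishes hour 5). That puts its earliest start at hour 19; it finishes at 19 + 1 = hour 20.
The final walkthrough needs all of tent raising (finishes hour 5); linen setting (finishes hour 20, plus 1-hour gap → hour 21). That puts its earliest start at hour 21; it finishes at 21 + 1 = hour 22.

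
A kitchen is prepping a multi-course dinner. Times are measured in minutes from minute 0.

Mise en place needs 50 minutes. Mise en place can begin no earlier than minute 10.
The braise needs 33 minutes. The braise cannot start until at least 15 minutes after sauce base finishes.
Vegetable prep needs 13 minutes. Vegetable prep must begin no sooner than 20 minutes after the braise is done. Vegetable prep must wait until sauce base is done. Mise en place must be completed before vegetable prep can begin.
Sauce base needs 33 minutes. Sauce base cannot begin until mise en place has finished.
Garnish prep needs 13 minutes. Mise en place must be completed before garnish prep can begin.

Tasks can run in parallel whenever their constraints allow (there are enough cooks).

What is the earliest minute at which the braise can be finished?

After its own release at minute 10, mise en place can start at minute 10 and finishes at minute 60.
After mise en place (finishes minute 60), sauce base can start at minute 60 and finishes at minute 93.
The braise waits on sauce base (finishes minute 93, plus 15-minute gap → minute 108), so it starts at minute 108 and finishes at 108 + 33 = minute 141.

141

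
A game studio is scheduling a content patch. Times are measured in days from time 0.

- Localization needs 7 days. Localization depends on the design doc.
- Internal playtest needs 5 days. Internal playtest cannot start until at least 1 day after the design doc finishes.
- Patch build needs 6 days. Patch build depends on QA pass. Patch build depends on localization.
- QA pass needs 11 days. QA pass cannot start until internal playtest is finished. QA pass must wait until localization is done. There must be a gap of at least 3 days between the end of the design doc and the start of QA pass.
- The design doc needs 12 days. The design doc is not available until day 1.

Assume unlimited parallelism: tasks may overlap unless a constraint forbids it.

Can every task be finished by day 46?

Yes

The design doc cannot begin until its own release at day 1. It runs from day 1 to 1 + 12 = day 13.
Localization waits on the design doc (finishes day 13), so it starts at day 13 and finishes at 13 + 7 = day 20.
Internal playtest cannot begin until the design doc (finishes day 13, plus 1-day gap → day 14). It runs from day 14 to 14 + 5 = day 19.
QA pass cannot start until internal playtest (finishes day 19); localization (finishes day 20); the design doc (finishes day 13, plus 3-day gap → day 16). The controlling bound is day 20, so QA pass finishes at 20 + 11 = day 31.
Patch build has to wait for QA pass (finishes day 31); localization (finishes day 20). The latest of these is day 31, so patch build runs day 31 to 31 + 6 = day 37.
Every task is finished by day 37, which is no later than the deadline of 46, so the schedule is feasible.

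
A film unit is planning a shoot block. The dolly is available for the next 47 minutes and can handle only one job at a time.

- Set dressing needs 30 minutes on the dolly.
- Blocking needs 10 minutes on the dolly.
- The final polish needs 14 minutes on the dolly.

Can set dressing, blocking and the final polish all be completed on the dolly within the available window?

No

Running back to back, the jobs need 30 + 10 + 14 = 54 minutes on the dolly.
Since 54 > 47, they cannot all fit.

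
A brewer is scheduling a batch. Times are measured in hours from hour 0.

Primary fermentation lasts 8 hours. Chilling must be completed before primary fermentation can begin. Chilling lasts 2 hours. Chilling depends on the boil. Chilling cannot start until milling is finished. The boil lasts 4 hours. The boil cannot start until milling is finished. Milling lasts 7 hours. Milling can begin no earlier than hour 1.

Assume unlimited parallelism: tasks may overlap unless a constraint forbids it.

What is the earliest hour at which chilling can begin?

12

Milling waits on its own release at hour 1, so it starts at hour 1 and finishes at 1 + 7 = hour 8.
The boil cannot begin until milling (finishes hour 8). It runs from hour 8 to 8 + 4 = hour 12.
Chilling waits on the boil (finishes hour 12); milling (finishes hour 8). The latest of these is hour 12, which is the earliest chilling can start.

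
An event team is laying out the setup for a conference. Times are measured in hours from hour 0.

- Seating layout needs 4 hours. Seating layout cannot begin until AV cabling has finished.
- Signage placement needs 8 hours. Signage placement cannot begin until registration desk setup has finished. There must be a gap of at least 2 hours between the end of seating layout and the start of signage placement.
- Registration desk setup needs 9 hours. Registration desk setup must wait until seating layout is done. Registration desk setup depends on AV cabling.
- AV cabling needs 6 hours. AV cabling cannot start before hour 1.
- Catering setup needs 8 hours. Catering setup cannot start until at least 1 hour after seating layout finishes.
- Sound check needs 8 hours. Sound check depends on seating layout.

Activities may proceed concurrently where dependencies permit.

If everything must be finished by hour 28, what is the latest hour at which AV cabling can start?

Signage placement must finish by hour 28; it takes 8 hours, so it must start by 28 − 8 = hour 20.
Since signage placement (must start by hour 20) depends on it, registration desk setup must finish by hour 20. Backing off its 9-hour duration gives a latest start of hour 11.
Catering setup must finish by hour 28; it takes 8 hours, so it must start by 28 − 8 = hour 20.
To finish by hour 28, sound check (duration 8) must start no later than hour 20.
Seating layout feeds registration desk setup (must start by hour 11); signage placement (must start by hour 20, minus 2-hour gap → hour 18); catering setup (must start by hour 20, minus 1-hour gap → hour 19); sound check (must start by hour 20). Taking the minimum, seating layout must finish by hour 11 and start by 11 − 4 = hour 7.
AV cabling must finish in time for seating layout (must start by hour 7); registration desk setup (must start by hour 11). The tightest is hour 7, so AV cabling must start by 7 − 6 = hour 1.

1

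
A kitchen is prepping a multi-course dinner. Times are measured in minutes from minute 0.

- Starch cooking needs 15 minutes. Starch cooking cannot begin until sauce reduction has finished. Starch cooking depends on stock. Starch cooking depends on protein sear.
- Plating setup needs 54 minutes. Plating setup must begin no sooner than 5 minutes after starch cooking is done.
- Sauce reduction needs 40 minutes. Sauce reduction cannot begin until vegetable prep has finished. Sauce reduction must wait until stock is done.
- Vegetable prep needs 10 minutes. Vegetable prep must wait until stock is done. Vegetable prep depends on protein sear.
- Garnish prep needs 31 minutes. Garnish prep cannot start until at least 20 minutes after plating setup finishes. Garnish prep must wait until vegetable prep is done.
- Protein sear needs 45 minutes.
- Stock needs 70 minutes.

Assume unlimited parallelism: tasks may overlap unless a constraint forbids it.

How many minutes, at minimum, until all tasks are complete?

Nothing blocks protein sear, so it runs from minute 0 to minute 45.
Stock can start immediately at minute 0; it finishes at minute 70.
Vegetable prep cannot start until stock (finishes minute 70); protein sear (finishes minute 45). The controlling bound is minute 70, so vegetable prep finishes at 70 + 10 = minute 80.
Sauce reduction cannot start until vegetable prep (finishes minute 80); stock (finishes minute 70). The controlling bound is minute 80, so sauce reduction finishes at 80 + 40 = minute 120.
For starch cooking: sauce reduction (finishes minute 120); stock (finishes minute 70); protein sear (finishes minute 45). Taking the maximum gives a start of minute 120, and it finishes at 120 + 15 = minute 135.
Plating setup cannot begin until starch cooking (finishes minute 135, plus 5-minute gap → minute 140). It runs from minute 140 to 140 + 54 = minute 194.
For garnish prep: plating setup (finishes minute 194, plus 20-minute gap → minute 214); vegetable prep (finishes minute 80). Taking the maximum gives a start of minute 214, and it finishes at 214 + 31 = minute 245.
All tasks are finished once the last one completes. Finish times: Stock at 70, Protein sear at 45, Vegetable prep at 80, Sauce reduction at 120, Starch cooking at 135, Plating setup at 194, Garnish prep at 245. The latest is minute 245.

245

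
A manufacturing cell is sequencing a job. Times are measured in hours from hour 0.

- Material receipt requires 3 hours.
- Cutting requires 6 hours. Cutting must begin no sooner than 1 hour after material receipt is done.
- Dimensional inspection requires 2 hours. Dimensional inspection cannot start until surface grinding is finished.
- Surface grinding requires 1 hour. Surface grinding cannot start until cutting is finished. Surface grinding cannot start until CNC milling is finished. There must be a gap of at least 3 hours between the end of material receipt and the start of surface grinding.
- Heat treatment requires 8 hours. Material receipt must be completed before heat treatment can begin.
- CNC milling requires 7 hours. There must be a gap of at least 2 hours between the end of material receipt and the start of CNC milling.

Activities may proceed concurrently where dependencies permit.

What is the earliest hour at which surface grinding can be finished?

Material receipt can start immediately at hour 0; it finishes at hour 3.
CNC milling waits on material receipt (finishes hour 3, plus 2-hour gap → hour 5), so it starts at hour 5 and finishes at 5 + 7 = hour 12.
Cutting cannot begin until material receipt (finishes hour 3, plus 1-hour gap → hour 4). It runs from hour 4 to 4 + 6 = hour 10.
For surface grinding: cutting (finishes hour 10); CNC milling (finishes hour 12); material receipt (finishes hour 3, plus 3-hour gap → hour 6). Taking the maximum gives a start of hour 12, and it finishes at 12 + 1 = hour 13.

13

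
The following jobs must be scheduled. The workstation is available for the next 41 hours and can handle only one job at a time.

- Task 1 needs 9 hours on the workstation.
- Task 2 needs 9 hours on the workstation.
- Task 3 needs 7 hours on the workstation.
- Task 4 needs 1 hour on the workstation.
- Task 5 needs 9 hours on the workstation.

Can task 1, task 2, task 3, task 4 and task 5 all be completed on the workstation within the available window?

Running back to back, the jobs need 9 + 9 + 7 + 1 + 9 = 35 hours on the workstation.
Since 35 ≤ 41, they fit within the window.

Yes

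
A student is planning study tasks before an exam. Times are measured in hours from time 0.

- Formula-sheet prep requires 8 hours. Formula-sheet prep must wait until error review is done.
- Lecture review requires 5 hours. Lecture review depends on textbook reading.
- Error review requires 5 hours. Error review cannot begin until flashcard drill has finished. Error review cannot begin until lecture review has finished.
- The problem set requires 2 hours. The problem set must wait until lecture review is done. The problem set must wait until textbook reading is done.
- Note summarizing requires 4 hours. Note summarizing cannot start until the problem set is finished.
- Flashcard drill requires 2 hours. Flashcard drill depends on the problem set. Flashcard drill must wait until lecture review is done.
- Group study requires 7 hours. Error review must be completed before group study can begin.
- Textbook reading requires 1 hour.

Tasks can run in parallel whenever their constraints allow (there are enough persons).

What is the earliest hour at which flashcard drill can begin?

Nothing blocks textbook reading, so it runs from hour 0 to hour 1.
Lecture review waits on textbook reading (finishes hour 1), so it starts at hour 1 and finishes at 1 + 5 = hour 6.
The problem set cannot start until lecture review (finishes hour 6); textbook reading (finishes hour 1). The controlling bound is hour 6, so the problem set finishes at 6 + 2 = hour 8.
Flashcard drill waits on the problem set (finishes hour 8); lecture review (finishes hour 6). The latest of these is hour 8, which is the earliest flashcard drill can start.

8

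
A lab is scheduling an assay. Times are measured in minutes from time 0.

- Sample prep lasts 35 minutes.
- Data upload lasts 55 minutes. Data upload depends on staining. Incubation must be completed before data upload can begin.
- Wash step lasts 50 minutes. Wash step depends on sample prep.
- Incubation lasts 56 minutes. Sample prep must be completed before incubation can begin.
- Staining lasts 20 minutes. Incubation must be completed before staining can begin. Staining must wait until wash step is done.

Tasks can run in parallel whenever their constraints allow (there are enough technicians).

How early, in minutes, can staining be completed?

Sample prep has no prerequisites, so it starts at minute 0 and finishes at minute 35.
Wash step cannot begin until sample prep (finishes minute 35). It runs from minute 35 to 35 + 50 = minute 85.
Incubation waits on sample prep (finishes minute 35), so it starts at minute 35 and finishes at 35 + 56 = minute 91.
Staining has to wait for incubation (finishes minute 91); wash step (finishes minute 85). The latest of these is minute 91, so staining runs minute 91 to 91 + 20 = minute 111.

111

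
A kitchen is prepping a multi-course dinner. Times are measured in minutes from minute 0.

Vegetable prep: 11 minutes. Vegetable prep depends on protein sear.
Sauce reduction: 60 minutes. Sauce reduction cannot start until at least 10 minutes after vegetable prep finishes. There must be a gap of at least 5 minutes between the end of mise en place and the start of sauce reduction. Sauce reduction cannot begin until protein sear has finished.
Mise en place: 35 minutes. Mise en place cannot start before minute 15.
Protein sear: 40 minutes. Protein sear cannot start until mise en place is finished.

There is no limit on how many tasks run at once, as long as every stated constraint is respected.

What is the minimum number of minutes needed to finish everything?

Mise en place waits on its own release at minute 15, so it starts at minute 15 and finishes at 15 + 35 = minute 50.
Protein sear cannot begin until mise en place (finishes minute 50). It runs from minute 50 to 50 + 40 = minute 90.
After protein sear (finishes minute 90), vegetable prep can start at minute 90 and finishes at minute 101.
Sauce reduction cannot start until vegetable prep (finishes minute 101, plus 10-minute gap → minute 111); mise en place (finishes minute 50, plus 5-minute gap → minute 55); protein sear (finishes minute 90). The controlling bound is minute 111, so sauce reduction finishes at 111 + 60 = minute 171.
All tasks are finished once the last one completes. Finish times: Mise en place at 50, Protein sear at 90, Vegetable prep at 101, Sauce reduction at 171. The latest is minute 171.

171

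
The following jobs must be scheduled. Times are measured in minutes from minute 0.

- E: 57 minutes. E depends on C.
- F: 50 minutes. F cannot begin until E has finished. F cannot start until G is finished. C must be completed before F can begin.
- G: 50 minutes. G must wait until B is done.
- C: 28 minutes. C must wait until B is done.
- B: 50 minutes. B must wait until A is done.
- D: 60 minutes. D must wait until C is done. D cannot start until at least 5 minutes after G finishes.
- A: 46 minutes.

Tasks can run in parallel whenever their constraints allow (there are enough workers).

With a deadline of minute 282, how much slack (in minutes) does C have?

Nothing blocks A, so it runs from minute 0 to minute 46.
B cannot begin until A (finishes minute 46). It runs from minute 46 to 46 + 50 = minute 96.
C waits on B (finishes minute 96), so it starts at minute 96 and finishes at 96 + 28 = minute 124.

Working backward from the deadline:
D has no dependents, so it just needs to finish by minute 282. Starting by 282 − 60 = minute 222 achieves that.
To finish by minute 282, F (duration 50) must start no later than minute 232.
Since F (must start by minute 232) depends on it, E must finish by minute 232. Backing off its 57-minute duration gives a latest start of minute 175.
C feeds D (must start by minute 222); E (must start by minute 175); F (must start by minute 232). Taking the minimum, C must finish by minute 175 and start by 175 − 28 = minute 147.
So C can start as early as minute 96 and as late as minute 147, giving 147 − 96 = 51 minutes of slack.

51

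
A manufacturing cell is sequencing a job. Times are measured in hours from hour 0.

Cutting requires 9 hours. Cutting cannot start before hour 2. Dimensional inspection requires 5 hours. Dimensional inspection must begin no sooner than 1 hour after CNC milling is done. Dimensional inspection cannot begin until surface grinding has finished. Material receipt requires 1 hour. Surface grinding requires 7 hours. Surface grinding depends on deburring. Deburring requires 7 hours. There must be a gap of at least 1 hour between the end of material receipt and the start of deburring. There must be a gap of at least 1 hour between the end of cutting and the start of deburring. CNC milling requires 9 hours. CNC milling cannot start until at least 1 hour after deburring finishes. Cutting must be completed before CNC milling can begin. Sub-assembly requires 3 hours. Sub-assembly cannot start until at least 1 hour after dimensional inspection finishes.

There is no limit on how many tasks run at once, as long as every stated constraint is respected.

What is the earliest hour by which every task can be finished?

39

After its own release at hour 2, cutting can start at hour 2 and finishes at hour 11.
Material receipt has no prerequisites, so it starts at hour 0 and finishes at hour 1.
For deburring: material receipt (finishes hour 1, plus 1-hour gap → hour 2); cutting (finishes hour 11, plus 1-hour gap → hour 12). Taking the maximum gives a start of hour 12, and it finishes at 12 + 7 = hour 19.
After deburring (finishes hour 19), surface grinding can start at hour 19 and finishes at hour 26.
CNC milling cannot start until deburring (finishes hour 19, plus 1-hour gap → hour 20); cutting (finishes hour 11). The controlling bound is hour 20, so CNC milling finishes at 20 + 9 = hour 29.
Dimensional inspection needs all of CNC milling (finishes hour 29, plus 1-hour gap → hour 30); surface grinding (finishes hour 26). That puts its earliest start at hour 30; it finishes at 30 + 5 = hour 35.
After dimensional inspection (finishes hour 35, plus 1-hour gap → hour 36), sub-assembly can start at hour 36 and finishes at hour 39.
All tasks are finished once the last one completes. Finish times: Material receipt at 1, Cutting at 11, Deburring at 19, CNC milling at 29, Surface grinding at 26, Dimensional inspection at 35, Sub-assembly at 39. The latest is hour 39.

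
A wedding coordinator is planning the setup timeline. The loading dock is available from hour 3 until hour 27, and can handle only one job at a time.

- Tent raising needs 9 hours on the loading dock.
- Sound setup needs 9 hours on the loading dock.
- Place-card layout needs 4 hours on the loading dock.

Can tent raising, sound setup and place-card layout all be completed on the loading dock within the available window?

Yes

The loading dock window is 27 − 3 = 24 hours.
Running back to back, the jobs need 9 + 9 + 4 = 22 hours on the loading dock.
Since 22 ≤ 24, they fit within the window.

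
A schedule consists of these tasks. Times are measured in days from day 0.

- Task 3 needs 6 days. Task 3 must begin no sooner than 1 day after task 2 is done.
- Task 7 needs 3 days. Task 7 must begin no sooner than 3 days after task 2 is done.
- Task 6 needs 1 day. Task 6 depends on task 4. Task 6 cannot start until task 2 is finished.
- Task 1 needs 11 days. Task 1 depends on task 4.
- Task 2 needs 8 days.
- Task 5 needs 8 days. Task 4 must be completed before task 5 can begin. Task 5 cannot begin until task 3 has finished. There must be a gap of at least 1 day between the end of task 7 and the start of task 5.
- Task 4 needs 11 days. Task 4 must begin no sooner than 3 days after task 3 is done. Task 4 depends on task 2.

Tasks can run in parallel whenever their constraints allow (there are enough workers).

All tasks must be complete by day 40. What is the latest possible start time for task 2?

0

To finish by day 40, task 1 (duration 11) must start no later than day 29.
Task 5 must finish by day 40; it takes 8 days, so it must start by 40 − 8 = day 32.
Task 6 must finish by day 40; it takes 1 day, so it must start by 40 − 1 = day 39.
Task 4 feeds task 1 (must start by day 29); task 5 (must start by day 32); task 6 (must start by day 39). Taking the minimum, task 4 must finish by day 29 and start by 29 − 11 = day 18.
Task 3 must finish in time for task 4 (must start by day 18, minus 3-day gap → day 15); task 5 (must start by day 32). The tightest is day 15, so task 3 must start by 15 − 6 = day 9.
Since task 5 (must start by day 32, minus 1-day gap → day 31) depends on it, task 7 must finish by day 31. Backing off its 3-day duration gives a latest start of day 28.
Task 2 has several dependents: task 3 (must start by day 9, minus 1-day gap → day 8); task 4 (must start by day 18); task 6 (must start by day 39); task 7 (must start by day 28, minus 3-day gap → day 25). The earliest of those limits is day 8, so task 2 must start by 8 − 8 = day 0.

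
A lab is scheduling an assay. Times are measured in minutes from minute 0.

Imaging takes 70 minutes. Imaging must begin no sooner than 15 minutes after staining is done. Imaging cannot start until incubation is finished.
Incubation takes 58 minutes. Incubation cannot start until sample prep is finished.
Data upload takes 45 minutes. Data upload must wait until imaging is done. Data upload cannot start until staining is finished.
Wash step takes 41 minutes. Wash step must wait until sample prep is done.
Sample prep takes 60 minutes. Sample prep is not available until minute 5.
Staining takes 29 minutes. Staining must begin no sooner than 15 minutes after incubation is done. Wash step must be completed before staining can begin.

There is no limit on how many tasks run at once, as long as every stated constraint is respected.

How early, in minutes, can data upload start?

252

After its own release at minute 5, sample prep can start at minute 5 and finishes at minute 65.
After sample prep (finishes minute 65), wash step can start at minute 65 and finishes at minute 106.
After sample prep (finishes minute 65), incubation can start at minute 65 and finishes at minute 123.
Staining needs all of incubation (finishes minute 123, plus 15-minute gap → minute 138); wash step (finishes minute 106). That puts its earliest start at minute 138; it finishes at 138 + 29 = minute 167.
For imaging: staining (finishes minute 167, plus 15-minute gap → minute 182); incubation (finishes minute 123). Taking the maximum gives a start of minute 182, and it finishes at 182 + 70 = minute 252.
Data upload waits on imaging (finishes minute 252); staining (finishes minute 167). The latest of these is minute 252, which is the earliest data upload can start.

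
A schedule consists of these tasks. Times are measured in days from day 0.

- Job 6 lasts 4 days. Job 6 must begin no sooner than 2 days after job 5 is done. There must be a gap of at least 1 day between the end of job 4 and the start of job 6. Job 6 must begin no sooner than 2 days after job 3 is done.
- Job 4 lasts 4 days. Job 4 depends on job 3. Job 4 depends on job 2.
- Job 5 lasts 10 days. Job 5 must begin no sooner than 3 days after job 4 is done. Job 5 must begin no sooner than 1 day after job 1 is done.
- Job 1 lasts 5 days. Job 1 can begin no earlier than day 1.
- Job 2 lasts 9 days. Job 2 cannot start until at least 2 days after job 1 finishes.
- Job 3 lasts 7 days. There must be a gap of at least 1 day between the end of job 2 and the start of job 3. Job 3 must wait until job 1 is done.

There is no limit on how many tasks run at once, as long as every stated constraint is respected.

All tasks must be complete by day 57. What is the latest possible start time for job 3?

Job 6 must finish by day 57; it takes 4 days, so it must start by 57 − 4 = day 53.
Since job 6 (must start by day 53, minus 2-day gap → day 51) depends on it, job 5 must finish by day 51. Backing off its 10-day duration gives a latest start of day 41.
Job 4 feeds job 5 (must start by day 41, minus 3-day gap → day 38); job 6 (must start by day 53, minus 1-day gap → day 52). Taking the minimum, job 4 must finish by day 38 and start by 38 − 4 = day 34.
Job 3 has several dependents: job 4 (must start by day 34); job 6 (must start by day 53, minus 2-day gap → day 51). The earliest of those limits is day 34, so job 3 must start by 34 − 7 = day 27.

27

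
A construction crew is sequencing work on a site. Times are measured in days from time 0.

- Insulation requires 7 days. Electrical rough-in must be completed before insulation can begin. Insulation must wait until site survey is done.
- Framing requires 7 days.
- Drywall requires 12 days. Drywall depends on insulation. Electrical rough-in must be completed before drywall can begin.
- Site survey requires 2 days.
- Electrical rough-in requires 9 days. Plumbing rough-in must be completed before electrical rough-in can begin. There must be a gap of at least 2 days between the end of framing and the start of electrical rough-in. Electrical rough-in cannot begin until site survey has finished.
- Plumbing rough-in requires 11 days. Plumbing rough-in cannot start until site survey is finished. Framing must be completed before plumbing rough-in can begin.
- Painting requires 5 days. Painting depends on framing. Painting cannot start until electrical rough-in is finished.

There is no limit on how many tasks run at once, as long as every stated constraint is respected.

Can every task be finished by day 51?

Nothing blocks framing, so it runs from day 0 to day 7.
Site survey has no prerequisites, so it starts at day 0 and finishes at day 2.
Plumbing rough-in needs all of site survey (finishes day 2); framing (finishes day 7). That puts its earliest start at day 7; it finishes at 7 + 11 = day 18.
For electrical rough-in: plumbing rough-in (finishes day 18); framing (finishes day 7, plus 2-day gap → day 9); site survey (finishes day 2). Taking the maximum gives a start of day 18, and it finishes at 18 + 9 = day 27.
Painting has to wait for framing (finishes day 7); electrical rough-in (finishes day 27). The latest of these is day 27, so painting runs day 27 to 27 + 5 = day 32.
Insulation cannot start until electrical rough-in (finishes day 27); site survey (finishes day 2). The controlling bound is day 27, so insulation finishes at 27 + 7 = day 34.
Drywall cannot start until insulation (finishes day 34); electrical rough-in (finishes day 27). The controlling bound is day 34, so drywall finishes at 34 + 12 = day 46.
Every task is finished by day 46, which is no later than the deadline of 51, so the schedule is feasible.

Yes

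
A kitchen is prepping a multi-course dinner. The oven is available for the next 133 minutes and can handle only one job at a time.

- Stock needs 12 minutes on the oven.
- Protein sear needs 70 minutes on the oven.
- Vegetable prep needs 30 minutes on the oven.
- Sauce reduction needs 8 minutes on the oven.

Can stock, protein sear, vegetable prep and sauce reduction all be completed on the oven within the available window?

Running back to back, the jobs need 12 + 70 + 30 + 8 = 120 minutes on the oven.
Since 120 ≤ 133, they fit within the window.

Yes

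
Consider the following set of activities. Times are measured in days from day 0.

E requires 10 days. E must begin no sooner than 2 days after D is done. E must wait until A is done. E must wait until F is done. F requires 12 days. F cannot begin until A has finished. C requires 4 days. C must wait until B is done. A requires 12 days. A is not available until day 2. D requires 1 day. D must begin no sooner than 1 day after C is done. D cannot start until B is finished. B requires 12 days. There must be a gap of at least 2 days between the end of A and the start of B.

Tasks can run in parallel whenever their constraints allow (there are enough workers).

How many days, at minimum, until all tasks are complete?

After its own release at day 2, A can start at day 2 and finishes at day 14.
F waits on A (finishes day 14), so it starts at day 14 and finishes at 14 + 12 = day 26.
B cannot begin until A (finishes day 14, plus 2-day gap → day 16). It runs from day 16 to 16 + 12 = day 28.
C waits on B (finishes day 28), so it starts at day 28 and finishes at 28 + 4 = day 32.
D has to wait for C (finishes day 32, plus 1-day gap → day 33); B (finishes day 28). The latest of these is day 33, so D runs day 33 to 33 + 1 = day 34.
E has to wait for D (finishes day 34, plus 2-day gap → day 36); A (finishes day 14); F (finishes day 26). The latest of these is day 36, so E runs day 36 to 36 + 10 = day 46.
All tasks are finished once the last one completes. Finish times: A at 14, B at 28, C at 32, D at 34, E at 46, F at 26. The latest is day 46.

46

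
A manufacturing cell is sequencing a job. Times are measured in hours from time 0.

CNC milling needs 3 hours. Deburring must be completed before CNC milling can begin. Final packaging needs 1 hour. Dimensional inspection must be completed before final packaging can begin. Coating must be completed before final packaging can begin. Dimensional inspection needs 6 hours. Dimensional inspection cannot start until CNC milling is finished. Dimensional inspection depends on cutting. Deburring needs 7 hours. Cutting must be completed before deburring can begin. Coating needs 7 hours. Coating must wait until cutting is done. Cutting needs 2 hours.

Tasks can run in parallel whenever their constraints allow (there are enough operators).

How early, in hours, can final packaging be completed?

Cutting can start immediately at hour 0; it finishes at hour 2.
Coating waits on cutting (finishes hour 2), so it starts at hour 2 and finishes at 2 + 7 = hour 9.
After cutting (finishes hour 2), deburring can start at hour 2 and finishes at hour 9.
After deburring (finishes hour 9), CNC milling can start at hour 9 and finishes at hour 12.
Dimensional inspection cannot start until CNC milling (finishes hour 12); cutting (finishes hour 2). The controlling bound is hour 12, so dimensional inspection finishes at 12 + 6 = hour 18.
For final packaging: dimensional inspection (finishes hour 18); coating (finishes hour 9). Taking the maximum gives a start of hour 18, and it finishes at 18 + 1 = hour 19.

19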